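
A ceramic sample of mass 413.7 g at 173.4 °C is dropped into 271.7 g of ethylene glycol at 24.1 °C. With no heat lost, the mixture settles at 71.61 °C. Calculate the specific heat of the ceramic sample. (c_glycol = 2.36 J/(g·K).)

c ≈ 0.723 J/(g·K)

Heat lost by the ceramic sample = heat gained by the glycol:
413.7×c×(173.4 − 71.61) = 271.7×2.36×(71.61 − 24.1)
42111 c = 30464  ⇒  c ≈ 0.7234 J/(g·K)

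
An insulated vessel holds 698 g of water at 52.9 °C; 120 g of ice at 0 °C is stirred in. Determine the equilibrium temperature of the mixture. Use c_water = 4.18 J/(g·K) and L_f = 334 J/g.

Sum of m c ΔT and latent-heat terms is zero:
fusion: m_ice L_f = 120·334 = 40080; warm the meltwater: 501.6 T; water cools: 698·4.18·(T − 52.9) = 2917.6(T − 52.9)
3419.2 T = 154343 − 40080 = 114263
T ≈ 33.42 °C (positive, so assuming full melt was valid).

T_f ≈ 33.4 °C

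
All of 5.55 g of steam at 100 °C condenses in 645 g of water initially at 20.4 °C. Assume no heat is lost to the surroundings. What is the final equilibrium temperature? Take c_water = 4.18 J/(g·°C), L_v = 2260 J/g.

T_f ≈ 25.7 °C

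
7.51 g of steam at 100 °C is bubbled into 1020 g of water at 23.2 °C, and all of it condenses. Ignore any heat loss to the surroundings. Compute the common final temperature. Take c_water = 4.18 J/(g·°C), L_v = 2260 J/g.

T_f ≈ 27.7 °C

Let T be the final temperature. ΣQ_i = 0:
condense steam: −7.51·2260 = −16973
  condensed water 100 °C→T: 31.39(T − 100)
  original water: 4263.6(T − 23.2)
4295 T = 16973 + 3139.2 + 98916 = 119027
T ≈ 27.71 °C — below 100 °C, confirming all the steam condensed.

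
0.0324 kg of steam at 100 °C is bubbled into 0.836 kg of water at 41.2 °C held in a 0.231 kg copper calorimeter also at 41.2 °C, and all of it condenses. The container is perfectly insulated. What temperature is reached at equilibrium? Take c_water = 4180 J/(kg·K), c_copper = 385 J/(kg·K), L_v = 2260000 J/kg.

Setting the total heat transfer to zero:
latent heat released on condensation: 0.0324·2260000 = 73224
  condensed water 100 °C→T: 135.43(T − 100)
  original water: 3494.5(T − 41.2)
  cup: 88.94(T − 41.2)
3718.8 T = 73224 + 13543 + 147637 = 234404
T ≈ 63.03 °C (< 100 °C, so full condensation is consistent).

T_f ≈ 63.0 °C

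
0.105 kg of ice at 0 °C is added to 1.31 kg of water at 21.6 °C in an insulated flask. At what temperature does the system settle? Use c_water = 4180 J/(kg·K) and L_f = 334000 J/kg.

T_f ≈ 14.1 °C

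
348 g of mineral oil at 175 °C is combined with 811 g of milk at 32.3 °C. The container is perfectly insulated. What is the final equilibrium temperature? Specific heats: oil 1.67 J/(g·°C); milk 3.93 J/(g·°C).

T_f ≈ 54.3 °C

Energy conservation, ΣQ = 0:
348*1.67*(T − 175) + 811*3.93*(T − 32.3) = 0
581.16(T − 175) + 3187.2(T − 32.3) = 0
(581.16 + 3187.2) T = 581.16*175 + 3187.2*32.3
T = 204651/3768.4 ≈ 54.31 °C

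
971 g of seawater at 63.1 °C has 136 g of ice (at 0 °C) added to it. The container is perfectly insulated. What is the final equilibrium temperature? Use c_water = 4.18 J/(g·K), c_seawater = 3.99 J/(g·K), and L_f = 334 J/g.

T_f ≈ 44.8 °C

Taking heat into each body as positive, Σ m c ΔT = 0:
fusion: m_ice L_f = 136·334 = 45424
  meltwater 0→T: 136·4.18·T = 568.48 T
  seawater: 3874.3(T − 63.1)
4442.8 T = 244468 − 45424 = 199044
T ≈ 44.80 °C — above 0 °C, consistent with complete melting.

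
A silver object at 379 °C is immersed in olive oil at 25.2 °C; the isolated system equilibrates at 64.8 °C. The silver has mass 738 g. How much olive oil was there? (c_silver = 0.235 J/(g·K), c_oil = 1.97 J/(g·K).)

m ≈ 699 g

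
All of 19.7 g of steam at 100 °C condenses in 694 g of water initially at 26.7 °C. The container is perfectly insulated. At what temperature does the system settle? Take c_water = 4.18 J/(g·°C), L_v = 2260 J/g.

T_f ≈ 43.6 °C

Energy conservation, ΣQ = 0:
condense steam: −19.7×2260 = −44522; condensate cools 100→T: 19.7×4.18×(T − 100) = 82.35(T − 100); water warms: 694×4.18×(T − 26.7) = 2900.9(T − 26.7)
2983.3 T = 44522 + 8234.6 + 77455 = 130211
T ≈ 43.65 °C (< 100 °C, so full condensation is consistent).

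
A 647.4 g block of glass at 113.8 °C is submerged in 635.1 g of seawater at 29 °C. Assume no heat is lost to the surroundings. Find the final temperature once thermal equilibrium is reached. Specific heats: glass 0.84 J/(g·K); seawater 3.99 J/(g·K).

Set heat shed by the hot body equal to heat absorbed by the cold body:
647.4·0.84·(113.8 − T) = 635.1·3.99·(T − 29)
543.82(113.8 − T) = 2534(T − 29)
3077.9 T = 135374  ⇒  T ≈ 43.98 °C

T_f ≈ 44.0 °C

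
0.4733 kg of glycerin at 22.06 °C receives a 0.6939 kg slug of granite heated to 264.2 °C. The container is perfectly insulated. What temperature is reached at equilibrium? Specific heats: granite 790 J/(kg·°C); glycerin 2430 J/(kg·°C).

With ΣQ=0 the equilibrium temperature is the m·c-weighted mean:
T_f = (548.18·264.2 + 1150.1·22.06) / (548.18 + 1150.1)
    = 170201 / 1698.3 ≈ 100.22 °C

T_f ≈ 100.2 °C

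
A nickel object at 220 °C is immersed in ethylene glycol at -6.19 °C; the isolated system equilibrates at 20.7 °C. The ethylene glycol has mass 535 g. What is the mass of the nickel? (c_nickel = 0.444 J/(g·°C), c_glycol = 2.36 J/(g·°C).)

m ≈ 384 g

Conservation of energy gives ΣQ = 0:
m·0.444·(20.7 − 220) + 535·2.36·(20.7 − (-6.19)) = 0
-88.49 m = -33951
m = -33951/-88.49 ≈ 383.7 g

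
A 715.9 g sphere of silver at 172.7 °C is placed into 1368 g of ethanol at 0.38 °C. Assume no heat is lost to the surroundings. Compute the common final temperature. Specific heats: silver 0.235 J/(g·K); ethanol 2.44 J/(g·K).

T_f ≈ 8.6 °C

Taking heat into each body as positive, Σ m c ΔT = 0:
715.9×0.235×(T − 172.7) + 1368×2.44×(T − 0.38) = 0
(168.24 + 3337.9) T = 168.24×172.7 + 3337.9×0.38
T = 30323 / 3506.2 = 8.65 °C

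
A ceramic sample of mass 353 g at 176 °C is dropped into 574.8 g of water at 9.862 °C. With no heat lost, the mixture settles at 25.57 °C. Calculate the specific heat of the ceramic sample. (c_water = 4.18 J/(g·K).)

c ≈ 0.711 J/(g·K)

Heat gained plus heat lost sum to zero:
353×c×(25.57 − 176) + 574.8×4.18×(25.57 − 9.862) = 0
-53102 c = -37741
c = -37741/-53102 ≈ 0.7107 J/(g·K)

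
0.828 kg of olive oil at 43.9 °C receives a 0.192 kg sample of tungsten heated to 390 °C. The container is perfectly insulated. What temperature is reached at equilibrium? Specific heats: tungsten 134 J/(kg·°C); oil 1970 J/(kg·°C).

Setting the total heat transfer to zero:
0.192·134·(T − 390) + 0.828·1970·(T − 43.9) = 0
25.73(T − 390) + 1631.2(T − 43.9) = 0
(25.73 + 1631.2) T = 25.73·390 + 1631.2·43.9
T = 81642/1656.9 ≈ 49.27 °C

T_f ≈ 49.3 °C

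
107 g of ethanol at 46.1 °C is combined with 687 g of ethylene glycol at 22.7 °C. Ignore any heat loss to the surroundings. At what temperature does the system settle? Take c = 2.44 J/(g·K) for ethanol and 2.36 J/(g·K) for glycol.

Taking heat into each body as positive, Σ m c ΔT = 0:
107×2.44×(T − 46.1) + 687×2.36×(T − 22.7) = 0
1882.4 T = 48840
T ≈ 25.95 °C

T_f ≈ 25.9 °C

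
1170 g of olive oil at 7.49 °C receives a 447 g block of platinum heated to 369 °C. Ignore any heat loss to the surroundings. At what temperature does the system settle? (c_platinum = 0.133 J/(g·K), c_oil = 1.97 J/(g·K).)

|Q_platinum| = |Q_oil|:
447*0.133*(369 − T) = 1170*1.97*(T − 7.49)
59.45(369 − T) = 2304.9(T − 7.49)
2364.4 T = 39201  ⇒  T ≈ 16.58 °C

T_f ≈ 16.6 °C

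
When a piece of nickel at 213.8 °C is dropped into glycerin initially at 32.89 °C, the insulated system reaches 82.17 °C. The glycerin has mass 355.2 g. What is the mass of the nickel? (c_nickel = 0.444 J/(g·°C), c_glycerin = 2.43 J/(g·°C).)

m ≈ 728 g

Conservation of energy gives ΣQ = 0:
m·0.444·(82.17 − 213.8) + 355.2·2.43·(82.17 − 32.89) = 0
-58.44 m = -42535
m = -42535/-58.44 ≈ 727.8 g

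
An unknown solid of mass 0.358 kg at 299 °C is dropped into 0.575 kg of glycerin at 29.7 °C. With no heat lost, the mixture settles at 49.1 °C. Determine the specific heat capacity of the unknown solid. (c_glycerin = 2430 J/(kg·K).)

Let T be the final temperature. ΣQ_i = 0:
0.358·c·(49.1 − 299) + 0.575·2430·(49.1 − 29.7) = 0
-89.46 c = -27107
c = -27107/-89.46 ≈ 303 J/(kg·K)

c ≈ 303 J/(kg·K)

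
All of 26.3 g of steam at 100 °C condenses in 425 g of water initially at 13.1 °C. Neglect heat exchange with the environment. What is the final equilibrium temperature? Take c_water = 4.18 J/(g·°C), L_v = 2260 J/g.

Let T be the final temperature. ΣQ_i = 0:
steam→water at 100 °C releases m L_v = 26.3×2260 = 59438; condensed water 100 °C→T: 109.93(T − 100); original water: 1776.5(T − 13.1)
1886.4 T = 59438 + 10993 + 23272 = 93704
T ≈ 49.67 °C, under the boiling point, so the assumption holds.

T_f ≈ 49.7 °C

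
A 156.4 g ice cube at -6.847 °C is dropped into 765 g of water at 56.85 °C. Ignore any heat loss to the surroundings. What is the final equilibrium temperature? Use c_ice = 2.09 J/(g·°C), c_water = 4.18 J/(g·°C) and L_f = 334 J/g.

T_f ≈ 33.1 °C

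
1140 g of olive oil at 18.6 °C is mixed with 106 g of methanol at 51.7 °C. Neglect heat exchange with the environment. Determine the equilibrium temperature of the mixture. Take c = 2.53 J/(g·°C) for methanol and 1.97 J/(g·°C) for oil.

T_f ≈ 22.1 °C

Let T be the final temperature. ΣQ_i = 0:
106×2.53×(T − 51.7) + 1140×1.97×(T − 18.6) = 0
2514 T = 55637
T = 55637 / 2514 = 22.1 °C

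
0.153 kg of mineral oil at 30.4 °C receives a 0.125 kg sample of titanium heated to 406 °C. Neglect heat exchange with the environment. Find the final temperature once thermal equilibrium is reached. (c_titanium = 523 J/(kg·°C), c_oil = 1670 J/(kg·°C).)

T_f ≈ 106.9 °C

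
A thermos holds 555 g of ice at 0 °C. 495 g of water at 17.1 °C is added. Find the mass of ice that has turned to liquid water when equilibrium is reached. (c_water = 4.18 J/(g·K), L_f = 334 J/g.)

m_melted ≈ 106 g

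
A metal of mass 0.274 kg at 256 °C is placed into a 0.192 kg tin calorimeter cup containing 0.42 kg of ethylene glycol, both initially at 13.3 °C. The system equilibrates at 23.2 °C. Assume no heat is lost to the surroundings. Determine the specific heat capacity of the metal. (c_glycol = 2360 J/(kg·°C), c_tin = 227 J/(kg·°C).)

c ≈ 161 J/(kg·°C)

Taking heat into each body as positive, Σ m c ΔT = 0:
0.274·c·(23.2 − 256) + 0.42·2360·(23.2 − 13.3) + 0.192·227·(23.2 − 13.3) = 0
-63.79 c = -10244
c = -10244/-63.79 ≈ 160.6 J/(kg·°C)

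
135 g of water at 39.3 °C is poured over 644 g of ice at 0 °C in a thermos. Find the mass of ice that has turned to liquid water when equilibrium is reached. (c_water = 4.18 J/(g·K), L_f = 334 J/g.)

Heat available from the water dropping to 0 °C: 135·4.18·39.3 = 22177 J.
To melt every bit of ice: 644·334 = 215096 J.
Since 22177 < 215096 J, not all the ice melts; equilibrium is at 0 °C.
Mass melted = 22177/334 ≈ 66.4 g.

m_melted ≈ 66.4 g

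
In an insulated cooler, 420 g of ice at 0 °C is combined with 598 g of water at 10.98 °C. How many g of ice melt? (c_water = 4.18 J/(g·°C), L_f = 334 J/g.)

m_melted ≈ 82.2 g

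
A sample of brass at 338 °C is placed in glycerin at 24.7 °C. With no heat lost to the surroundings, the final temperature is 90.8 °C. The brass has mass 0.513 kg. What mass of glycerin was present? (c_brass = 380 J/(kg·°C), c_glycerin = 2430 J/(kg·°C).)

m ≈ 0.3 kg

Net heat exchanged in the isolated system is zero:
0.513·380·(90.8 − 338) + m·2430·(90.8 − 24.7) = 0
160623 m = 48189
m = 48189/160623 ≈ 0.3 kg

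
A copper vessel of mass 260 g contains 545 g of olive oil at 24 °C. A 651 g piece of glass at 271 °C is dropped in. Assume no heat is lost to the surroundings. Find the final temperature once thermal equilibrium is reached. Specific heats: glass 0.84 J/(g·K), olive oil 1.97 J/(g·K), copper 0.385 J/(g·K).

T_f ≈ 102.5 °C

Conservation of energy gives ΣQ = 0:
651×0.84×(T − 271) + 545×1.97×(T − 24) + 260×0.385×(T − 24) = 0
1720.6 T = 176364
T ≈ 102.50 °C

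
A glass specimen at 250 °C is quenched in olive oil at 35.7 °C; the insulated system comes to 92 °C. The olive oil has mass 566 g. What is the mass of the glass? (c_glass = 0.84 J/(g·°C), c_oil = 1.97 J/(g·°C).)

m ≈ 473 g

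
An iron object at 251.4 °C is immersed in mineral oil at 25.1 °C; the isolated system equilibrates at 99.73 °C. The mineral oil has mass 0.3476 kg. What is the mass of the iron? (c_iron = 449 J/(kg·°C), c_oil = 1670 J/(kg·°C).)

|Q_iron| = |Q_oil|:
m×449×(251.4 − 99.73) = 0.3476×1670×(99.73 − 25.1)
68100 m = 43322  ⇒  m ≈ 0.6362 kg

m ≈ 0.636 kg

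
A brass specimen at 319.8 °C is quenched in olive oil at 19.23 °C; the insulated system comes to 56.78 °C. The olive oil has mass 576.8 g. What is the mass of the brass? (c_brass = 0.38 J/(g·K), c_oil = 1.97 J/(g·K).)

m ≈ 427 g

Net heat exchanged in the isolated system is zero:
m×0.38×(56.78 − 319.8) + 576.8×1.97×(56.78 − 19.23) = 0
-99.95 m = -42668
m = -42668/-99.95 ≈ 426.9 g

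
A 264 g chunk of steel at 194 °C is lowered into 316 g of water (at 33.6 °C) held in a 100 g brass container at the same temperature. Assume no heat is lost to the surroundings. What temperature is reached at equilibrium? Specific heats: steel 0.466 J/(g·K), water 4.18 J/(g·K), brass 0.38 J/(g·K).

T_f ≈ 46.9 °C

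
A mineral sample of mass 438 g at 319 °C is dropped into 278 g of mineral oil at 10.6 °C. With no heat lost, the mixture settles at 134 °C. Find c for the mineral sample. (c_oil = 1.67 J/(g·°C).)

c ≈ 0.707 J/(g·°C)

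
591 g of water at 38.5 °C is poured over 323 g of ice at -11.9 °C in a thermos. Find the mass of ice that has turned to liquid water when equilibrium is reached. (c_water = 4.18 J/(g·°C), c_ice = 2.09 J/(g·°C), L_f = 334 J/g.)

Heat available from the water dropping to 0 °C: 591·4.18·38.5 = 95110 J.
Of that, 323·2.09·11.9 = 8033.3 J goes to bring the ice to 0 °C, leaving 87076 J.
To melt every bit of ice: 323·334 = 107882 J.
That's not enough to melt it all — equilibrium is at 0 °C with ice remaining.
m_melt = 87076 / L_f = 260.7 g.

m_melted ≈ 261 g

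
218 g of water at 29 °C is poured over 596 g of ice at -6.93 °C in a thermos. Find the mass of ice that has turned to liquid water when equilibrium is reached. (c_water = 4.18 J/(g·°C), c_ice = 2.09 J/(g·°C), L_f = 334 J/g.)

m_melted ≈ 53.3 g

Water can give up m c ΔT = 218×4.18×29 = 26426 J before reaching 0 °C.
Warming the ice to 0 °C takes 596×2.09×6.93 = 8632.3 J, leaving 17794 J for melting.
Fully melting the ice requires m_ice L_f = 596×334 = 199064 J.
17794 J < 199064 J, so only part of the ice melts and the system sits at 0 °C.
Mass melted = 17794/334 ≈ 53.27 g.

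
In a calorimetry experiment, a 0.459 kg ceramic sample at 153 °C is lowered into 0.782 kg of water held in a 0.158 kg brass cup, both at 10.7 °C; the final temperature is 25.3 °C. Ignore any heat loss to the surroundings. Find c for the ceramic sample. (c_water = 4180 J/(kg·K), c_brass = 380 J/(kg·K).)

Let T be the final temperature. ΣQ_i = 0:
0.459·c·(25.3 − 153) + 0.782·4180·(25.3 − 10.7) + 0.158·380·(25.3 − 10.7) = 0
-58.61 c = -48600
c = -48600/-58.61 ≈ 829.2 J/(kg·K)

c ≈ 829 J/(kg·K)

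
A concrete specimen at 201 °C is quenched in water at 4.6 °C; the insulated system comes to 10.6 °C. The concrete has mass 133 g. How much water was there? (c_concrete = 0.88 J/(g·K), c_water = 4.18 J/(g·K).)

m ≈ 889 g

Heat lost by the concrete = heat gained by the water:
133×0.88×(201 − 10.6) = m×4.18×(10.6 − 4.6)
25.08 m = 22284  ⇒  m ≈ 888.5 g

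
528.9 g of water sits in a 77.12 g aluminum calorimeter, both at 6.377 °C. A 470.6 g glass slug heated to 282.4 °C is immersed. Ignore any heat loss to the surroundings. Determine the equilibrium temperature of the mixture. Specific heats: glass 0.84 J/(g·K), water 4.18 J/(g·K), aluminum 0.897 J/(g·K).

Net heat exchanged in the isolated system is zero:
470.6·0.84·(T − 282.4) + 528.9·4.18·(T − 6.377) + 77.12·0.897·(T − 6.377) = 0
(395.3 + 2210.8 + 69.18) T = 395.3·282.4 + 2210.8·6.377 + 69.18·6.377
T ≈ 47.16 °C

T_f ≈ 47.2 °C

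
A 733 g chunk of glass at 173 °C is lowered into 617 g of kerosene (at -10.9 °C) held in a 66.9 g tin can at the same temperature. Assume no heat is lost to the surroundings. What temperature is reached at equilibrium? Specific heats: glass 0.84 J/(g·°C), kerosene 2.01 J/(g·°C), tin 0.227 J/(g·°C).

Conservation of energy gives ΣQ = 0:
733·0.84·(T − 173) + 617·2.01·(T − (-10.9)) + 66.9·0.227·(T − (-10.9)) = 0
615.72(T − 173) + 1240.2(T − (-10.9)) + 15.19(T − (-10.9)) = 0
(615.72 + 1240.2 + 15.19) T = 615.72·173 + 1240.2·(-10.9) + 15.19·(-10.9)
T = 92836 / 1871.1 = 49.6 °C

T_f ≈ 49.6 °C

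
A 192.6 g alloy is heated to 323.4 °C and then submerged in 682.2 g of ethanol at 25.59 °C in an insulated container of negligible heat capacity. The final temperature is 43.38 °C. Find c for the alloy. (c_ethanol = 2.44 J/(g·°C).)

c ≈ 0.549 J/(g·°C)

Heat lost by the alloy = heat gained by the ethanol:
192.6·c·(323.4 − 43.38) = 682.2·2.44·(43.38 − 25.59)
53932 c = 29613  ⇒  c ≈ 0.5491 J/(g·°C)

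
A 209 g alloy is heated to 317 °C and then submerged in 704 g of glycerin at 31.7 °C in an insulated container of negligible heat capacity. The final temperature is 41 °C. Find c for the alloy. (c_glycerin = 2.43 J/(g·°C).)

c ≈ 0.276 J/(g·°C)

Energy conservation, ΣQ = 0:
209·c·(41 − 317) + 704·2.43·(41 − 31.7) = 0
-57684 c = -15910
c = -15910/-57684 ≈ 0.2758 J/(g·°C)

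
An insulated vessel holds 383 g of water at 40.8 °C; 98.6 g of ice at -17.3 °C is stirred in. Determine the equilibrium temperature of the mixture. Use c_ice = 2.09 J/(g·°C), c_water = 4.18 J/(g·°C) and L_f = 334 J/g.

T_f ≈ 14.3 °C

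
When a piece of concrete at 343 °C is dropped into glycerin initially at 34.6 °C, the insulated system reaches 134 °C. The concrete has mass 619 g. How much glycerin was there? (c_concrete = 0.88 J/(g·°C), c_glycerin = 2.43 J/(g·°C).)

Heat lost by the concrete = heat gained by the glycerin:
619·0.88·(343 − 134) = m·2.43·(134 − 34.6)
241.54 m = 113846  ⇒  m ≈ 471.3 g

m ≈ 471 g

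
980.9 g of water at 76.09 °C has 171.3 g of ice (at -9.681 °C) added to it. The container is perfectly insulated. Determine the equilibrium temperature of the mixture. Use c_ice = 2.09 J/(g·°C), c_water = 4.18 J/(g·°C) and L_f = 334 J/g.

T_f ≈ 52.2 °C

Let T be the final temperature. ΣQ_i = 0:
warm ice to 0 °C: 171.3×2.09×(0 − (-9.681)) = 3466
  fusion: m_ice L_f = 171.3×334 = 57214
  warm the meltwater: 716.03 T
  water cools: 980.9×4.18×(T − 76.09) = 4100.2(T − 76.09)
4816.2 T = 311981 − 60680 = 251301
T ≈ 52.18 °C (positive, so assuming full melt was valid).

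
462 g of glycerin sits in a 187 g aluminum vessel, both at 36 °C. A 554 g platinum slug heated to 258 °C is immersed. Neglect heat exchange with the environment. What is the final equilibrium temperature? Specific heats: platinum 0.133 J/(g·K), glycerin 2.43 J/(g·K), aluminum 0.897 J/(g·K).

Conservation of energy gives ΣQ = 0:
554*0.133*(T − 258) + 462*2.43*(T − 36) + 187*0.897*(T − 36) = 0
73.68(T − 258) + 1122.7(T − 36) + 167.74(T − 36) = 0
(73.68 + 1122.7 + 167.74) T = 73.68*258 + 1122.7*36 + 167.74*36
T = 65464 / 1364.1 = 48 °C

T_f ≈ 48.0 °C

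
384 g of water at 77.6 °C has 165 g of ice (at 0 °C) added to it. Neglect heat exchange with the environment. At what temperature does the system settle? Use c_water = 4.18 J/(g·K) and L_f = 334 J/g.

T_f ≈ 30.3 °C

Sum of m c ΔT and latent-heat terms is zero:
melt ice: 165×334 = 55110; warm the meltwater: 689.7 T; water cools: 384×4.18×(T − 77.6) = 1605.1(T − 77.6)
2294.8 T = 124557 − 55110 = 69447
T ≈ 30.26 °C — above 0 °C, consistent with complete melting.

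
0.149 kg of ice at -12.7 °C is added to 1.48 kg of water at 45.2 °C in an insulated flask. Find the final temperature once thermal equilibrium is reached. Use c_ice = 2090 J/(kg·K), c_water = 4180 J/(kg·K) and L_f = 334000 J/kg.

T_f ≈ 33.2 °C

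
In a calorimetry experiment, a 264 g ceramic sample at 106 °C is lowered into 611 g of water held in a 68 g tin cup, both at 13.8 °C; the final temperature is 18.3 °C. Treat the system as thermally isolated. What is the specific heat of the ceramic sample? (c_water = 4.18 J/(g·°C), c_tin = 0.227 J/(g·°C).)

c ≈ 0.499 J/(g·°C)

Net heat exchanged in the isolated system is zero:
264×c×(18.3 − 106) + 611×4.18×(18.3 − 13.8) + 68×0.227×(18.3 − 13.8) = 0
-23153 c = -11562
c = -11562/-23153 ≈ 0.4994 J/(g·°C)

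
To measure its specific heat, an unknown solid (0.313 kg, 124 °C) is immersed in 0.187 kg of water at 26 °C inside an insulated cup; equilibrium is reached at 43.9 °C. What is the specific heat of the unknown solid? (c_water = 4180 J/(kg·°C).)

c ≈ 558 J/(kg·°C)

Heat lost by the unknown solid = heat gained by the water:
0.313·c·(124 − 43.9) = 0.187·4180·(43.9 − 26)
25.07 c = 13992  ⇒  c ≈ 558.1 J/(kg·°C)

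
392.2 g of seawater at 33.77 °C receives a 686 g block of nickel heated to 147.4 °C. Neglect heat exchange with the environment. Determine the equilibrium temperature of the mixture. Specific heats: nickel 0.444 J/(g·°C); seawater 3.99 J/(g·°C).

T_f ≈ 52.3 °C

Conservation of energy gives ΣQ = 0:
686*0.444*(T − 147.4) + 392.2*3.99*(T − 33.77) = 0
304.58(T − 147.4) + 1564.9(T − 33.77) = 0
1869.5 T = 97742
T ≈ 52.28 °C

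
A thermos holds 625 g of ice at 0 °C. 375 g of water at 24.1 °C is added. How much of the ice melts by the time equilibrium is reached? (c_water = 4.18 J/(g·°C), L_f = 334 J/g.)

Cooling the water to 0 °C releases 375×4.18×24.1 = 37777 J.
To melt every bit of ice: 625×334 = 208750 J.
37777 J < 208750 J, so only part of the ice melts and the system sits at 0 °C.
m_melt = 37777 / L_f = 113.1 g.

m_melted ≈ 113 g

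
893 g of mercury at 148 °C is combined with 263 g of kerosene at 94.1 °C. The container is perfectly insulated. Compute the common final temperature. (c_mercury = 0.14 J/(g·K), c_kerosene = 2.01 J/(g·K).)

Heat lost by the mercury equals heat gained by the kerosene:
893*0.14*(148 − T) = 263*2.01*(T − 94.1)
125.02(148 − T) = 528.63(T − 94.1)
653.65 T = 68247  ⇒  T ≈ 104.41 °C

T_f ≈ 104.4 °C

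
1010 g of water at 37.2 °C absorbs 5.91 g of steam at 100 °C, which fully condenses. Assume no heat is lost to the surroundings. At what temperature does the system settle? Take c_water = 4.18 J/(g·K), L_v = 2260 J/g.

Heat gained plus heat lost sum to zero:
steam→water at 100 °C releases m L_v = 5.91×2260 = 13357
  condensed water 100 °C→T: 24.7(T − 100)
  original water: 4221.8(T − 37.2)
4246.5 T = 13357 + 2470.4 + 157051 = 172878
T ≈ 40.71 °C, under the boiling point, so the assumption holds.

T_f ≈ 40.7 °C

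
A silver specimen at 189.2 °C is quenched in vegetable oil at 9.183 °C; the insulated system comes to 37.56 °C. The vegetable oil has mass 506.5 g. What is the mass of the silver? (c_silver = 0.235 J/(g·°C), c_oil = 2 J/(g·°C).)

Taking heat into each body as positive, Σ m c ΔT = 0:
m×0.235×(37.56 − 189.2) + 506.5×2×(37.56 − 9.183) = 0
-35.64 m = -28746
m = -28746/-35.64 ≈ 806.7 g

m ≈ 807 g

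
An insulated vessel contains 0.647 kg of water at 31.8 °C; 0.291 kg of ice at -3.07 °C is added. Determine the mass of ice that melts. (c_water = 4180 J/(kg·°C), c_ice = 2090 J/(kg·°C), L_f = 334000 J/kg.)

m_melted ≈ 0.252 kg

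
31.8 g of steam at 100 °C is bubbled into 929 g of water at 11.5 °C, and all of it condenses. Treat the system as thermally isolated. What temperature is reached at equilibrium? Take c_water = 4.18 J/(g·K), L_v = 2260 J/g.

T_f ≈ 32.3 °C

Setting the total heat transfer to zero:
latent heat released on condensation: 31.8×2260 = 71868; condensed water 100 °C→T: 132.92(T − 100); water warms: 929×4.18×(T − 11.5) = 3883.2(T − 11.5)
4016.1 T = 71868 + 13292 + 44657 = 129817
T ≈ 32.32 °C, under the boiling point, so the assumption holds.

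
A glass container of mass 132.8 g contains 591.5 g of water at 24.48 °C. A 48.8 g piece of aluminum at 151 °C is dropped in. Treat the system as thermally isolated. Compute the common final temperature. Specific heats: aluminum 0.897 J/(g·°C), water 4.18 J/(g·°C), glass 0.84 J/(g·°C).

T_f ≈ 26.6 °C

With ΣQ=0 the equilibrium temperature is the m·c-weighted mean:
T_f = (43.77*151 + 2472.5*24.48 + 111.55*24.48) / (43.77 + 2472.5 + 111.55)
    = 69867 / 2627.8 ≈ 26.59 °C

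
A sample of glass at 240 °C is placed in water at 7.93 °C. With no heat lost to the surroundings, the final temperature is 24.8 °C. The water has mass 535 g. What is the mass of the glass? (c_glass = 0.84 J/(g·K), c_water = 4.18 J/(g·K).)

Heat lost by the glass = heat gained by the water:
m·0.84·(240 − 24.8) = 535·4.18·(24.8 − 7.93)
180.77 m = 37726  ⇒  m ≈ 208.7 g

m ≈ 209 g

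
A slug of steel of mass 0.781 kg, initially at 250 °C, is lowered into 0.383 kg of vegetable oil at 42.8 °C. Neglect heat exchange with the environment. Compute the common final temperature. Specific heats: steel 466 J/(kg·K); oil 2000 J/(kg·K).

T_f ≈ 109.5 °C

T_f is the heat-capacity-weighted average of the initial temperatures:
T_f = (363.95*250 + 766*42.8) / (363.95 + 766)
    = 123771 / 1129.9 ≈ 109.54 °C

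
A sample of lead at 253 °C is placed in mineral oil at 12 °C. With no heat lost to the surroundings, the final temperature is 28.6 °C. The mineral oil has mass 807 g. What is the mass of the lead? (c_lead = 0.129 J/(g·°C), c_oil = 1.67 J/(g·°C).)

Net heat exchanged in the isolated system is zero:
m×0.129×(28.6 − 253) + 807×1.67×(28.6 − 12) = 0
-28.95 m = -22372
m = -22372/-28.95 ≈ 772.8 g

m ≈ 773 g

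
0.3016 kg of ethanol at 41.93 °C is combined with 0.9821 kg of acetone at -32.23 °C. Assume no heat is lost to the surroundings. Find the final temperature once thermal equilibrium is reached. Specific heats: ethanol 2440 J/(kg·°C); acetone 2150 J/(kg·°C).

T_f = Σ m_i c_i T_i / Σ m_i c_i:
T_f = (735.9*41.93 + 2111.5*(-32.23)) / (735.9 + 2111.5)
    = -37198 / 2847.4 ≈ -13.06 °C

T_f ≈ -13.1 °C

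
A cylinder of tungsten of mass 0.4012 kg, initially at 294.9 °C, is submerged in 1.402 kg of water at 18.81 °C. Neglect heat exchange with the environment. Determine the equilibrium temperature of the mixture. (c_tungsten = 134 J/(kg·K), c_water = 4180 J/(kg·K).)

T_f ≈ 21.3 °C

Set heat shed by the hot body equal to heat absorbed by the cold body:
0.4012*134*(294.9 − T) = 1.402*4180*(T − 18.81)
53.76(294.9 − T) = 5860.4(T − 18.81)
5914.1 T = 126087  ⇒  T ≈ 21.32 °C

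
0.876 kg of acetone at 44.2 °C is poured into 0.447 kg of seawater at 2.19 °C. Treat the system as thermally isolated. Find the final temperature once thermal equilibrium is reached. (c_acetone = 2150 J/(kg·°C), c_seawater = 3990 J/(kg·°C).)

T_f ≈ 23.8 °C

T_f = Σ m_i c_i T_i / Σ m_i c_i:
T_f = (1883.4*44.2 + 1783.5*2.19) / (1883.4 + 1783.5)
    = 87152 / 3666.9 ≈ 23.77 °C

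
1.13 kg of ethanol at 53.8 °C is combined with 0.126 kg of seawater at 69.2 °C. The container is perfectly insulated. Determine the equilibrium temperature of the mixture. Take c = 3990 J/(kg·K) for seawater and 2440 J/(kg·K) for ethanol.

T_f ≈ 56.2 °C

With ΣQ=0 the equilibrium temperature is the m·c-weighted mean:
T_f = (502.74*69.2 + 2757.2*53.8) / (502.74 + 2757.2)
    = 183127 / 3259.9 ≈ 56.17 °C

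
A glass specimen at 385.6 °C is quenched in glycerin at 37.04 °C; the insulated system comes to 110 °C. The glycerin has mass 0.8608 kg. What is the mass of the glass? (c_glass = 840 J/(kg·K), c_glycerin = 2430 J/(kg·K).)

|Q_glass| = |Q_glycerin|:
m×840×(385.6 − 110) = 0.8608×2430×(110 − 37.04)
231504 m = 152614  ⇒  m ≈ 0.6592 kg

m ≈ 0.659 kg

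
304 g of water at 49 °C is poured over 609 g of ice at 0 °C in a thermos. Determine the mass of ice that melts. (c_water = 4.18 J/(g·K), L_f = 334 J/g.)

m_melted ≈ 186 g

Heat available from the water dropping to 0 °C: 304·4.18·49 = 62265 J.
Fully melting the ice requires m_ice L_f = 609·334 = 203406 J.
Since 62265 < 203406 J, not all the ice melts; equilibrium is at 0 °C.
m_melted·334 = 62265  ⇒  m_melted ≈ 186.4 g.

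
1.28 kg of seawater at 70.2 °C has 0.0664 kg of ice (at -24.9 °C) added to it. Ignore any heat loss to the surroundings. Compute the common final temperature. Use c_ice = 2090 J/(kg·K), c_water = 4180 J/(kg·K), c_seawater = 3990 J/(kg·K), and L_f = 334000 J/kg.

Heat gained plus heat lost sum to zero:
warm ice to 0 °C: 0.0664×2090×(0 − (-24.9)) = 3455.5
  melt ice: 0.0664×334000 = 22178
  meltwater 0→T: 0.0664×4180×T = 277.55 T
  seawater cools: 1.28×3990×(T − 70.2) = 5107.2(T − 70.2)
5384.8 T = 358525 − 25633 = 332892
T ≈ 61.82 °C. Since T > 0 °C, the all-ice-melts assumption holds.

T_f ≈ 61.8 °C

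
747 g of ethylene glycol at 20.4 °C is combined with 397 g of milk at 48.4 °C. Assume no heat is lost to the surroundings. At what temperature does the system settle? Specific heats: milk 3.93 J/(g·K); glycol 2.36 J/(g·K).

|Q_milk| = |Q_glycol|:
397×3.93×(48.4 − T) = 747×2.36×(T − 20.4)
1560.2(48.4 − T) = 1762.9(T − 20.4)
3323.1 T = 111478  ⇒  T ≈ 33.55 °C

T_f ≈ 33.5 °C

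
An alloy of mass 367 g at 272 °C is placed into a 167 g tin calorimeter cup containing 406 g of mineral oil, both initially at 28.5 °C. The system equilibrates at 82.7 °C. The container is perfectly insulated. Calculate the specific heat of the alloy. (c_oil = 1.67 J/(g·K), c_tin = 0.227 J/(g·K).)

c ≈ 0.559 J/(g·K)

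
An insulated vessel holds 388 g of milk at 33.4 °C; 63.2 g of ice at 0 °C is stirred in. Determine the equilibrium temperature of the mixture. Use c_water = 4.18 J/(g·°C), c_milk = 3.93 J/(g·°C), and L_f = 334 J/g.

T_f ≈ 16.7 °C

Sum of m c ΔT and latent-heat terms is zero:
fusion: m_ice L_f = 63.2×334 = 21109
  meltwater 0→T: 63.2×4.18×T = 264.18 T
  milk cools: 388×3.93×(T − 33.4) = 1524.8(T − 33.4)
1789 T = 50930 − 21109 = 29821
T ≈ 16.67 °C. Since T > 0 °C, the all-ice-melts assumption holds.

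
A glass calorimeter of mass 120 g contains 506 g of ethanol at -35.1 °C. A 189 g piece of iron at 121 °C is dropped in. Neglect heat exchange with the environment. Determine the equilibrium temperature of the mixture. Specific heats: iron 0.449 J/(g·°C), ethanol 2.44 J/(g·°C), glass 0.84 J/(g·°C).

Taking heat into each body as positive, Σ m c ΔT = 0:
189*0.449*(T − 121) + 506*2.44*(T − (-35.1)) + 120*0.84*(T − (-35.1)) = 0
(84.86 + 1234.6 + 100.8) T = 84.86*121 + 1234.6*(-35.1) + 100.8*(-35.1)
T = -36606 / 1420.3 = -25.8 °C

T_f ≈ -25.8 °C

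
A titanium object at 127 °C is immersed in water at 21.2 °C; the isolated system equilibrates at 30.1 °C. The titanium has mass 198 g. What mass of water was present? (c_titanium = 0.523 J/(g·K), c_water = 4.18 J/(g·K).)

m ≈ 270 g

Taking heat into each body as positive, Σ m c ΔT = 0:
198·0.523·(30.1 − 127) + m·4.18·(30.1 − 21.2) = 0
37.2 m = 10034
m = 10034/37.2 ≈ 269.7 g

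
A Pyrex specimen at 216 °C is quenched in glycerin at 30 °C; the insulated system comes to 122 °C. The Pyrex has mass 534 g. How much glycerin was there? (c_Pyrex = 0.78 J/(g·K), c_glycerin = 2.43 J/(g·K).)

m ≈ 175 g

Heat lost by the Pyrex = heat gained by the glycerin:
534·0.78·(216 − 122) = m·2.43·(122 − 30)
223.56 m = 39153  ⇒  m ≈ 175.1 g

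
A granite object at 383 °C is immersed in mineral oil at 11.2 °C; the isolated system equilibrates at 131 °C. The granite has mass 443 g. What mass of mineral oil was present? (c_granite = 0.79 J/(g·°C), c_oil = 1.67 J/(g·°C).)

m ≈ 441 g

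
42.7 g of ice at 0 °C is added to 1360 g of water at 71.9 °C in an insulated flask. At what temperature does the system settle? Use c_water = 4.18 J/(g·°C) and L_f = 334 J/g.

T_f ≈ 67.3 °C

Taking heat into each body as positive, Σ m c ΔT = 0:
fusion: m_ice L_f = 42.7×334 = 14262; meltwater 0→T: 42.7×4.18×T = 178.49 T; water cools: 1360×4.18×(T − 71.9) = 5684.8(T − 71.9)
5863.3 T = 408737 − 14262 = 394475
T ≈ 67.28 °C (positive, so assuming full melt was valid).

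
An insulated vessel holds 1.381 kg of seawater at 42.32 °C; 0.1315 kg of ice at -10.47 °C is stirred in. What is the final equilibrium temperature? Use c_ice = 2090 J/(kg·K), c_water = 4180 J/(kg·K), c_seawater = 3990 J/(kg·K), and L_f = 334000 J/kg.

T_f ≈ 30.8 °C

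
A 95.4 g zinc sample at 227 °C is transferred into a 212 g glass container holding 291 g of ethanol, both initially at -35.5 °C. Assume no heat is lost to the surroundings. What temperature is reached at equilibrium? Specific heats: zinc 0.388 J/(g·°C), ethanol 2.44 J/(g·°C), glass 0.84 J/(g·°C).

Setting the total heat transfer to zero:
95.4×0.388×(T − 227) + 291×2.44×(T − (-35.5)) + 212×0.84×(T − (-35.5)) = 0
(37.02 + 710.04 + 178.08) T = 37.02×227 + 710.04×(-35.5) + 178.08×(-35.5)
T = -23126/925.14 ≈ -25.00 °C

T_f ≈ -25.0 °C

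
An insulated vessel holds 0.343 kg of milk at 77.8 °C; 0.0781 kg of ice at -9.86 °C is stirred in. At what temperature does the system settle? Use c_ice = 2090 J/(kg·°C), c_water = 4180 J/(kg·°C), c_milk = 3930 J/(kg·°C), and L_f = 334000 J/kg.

T_f ≈ 46.1 °C

Net heat exchanged in the isolated system is zero:
warm ice to 0 °C: 0.0781×2090×(0 − (-9.86)) = 1609.4
  melt ice: 0.0781×334000 = 26085
  warm the meltwater: 326.46 T
  milk: 1348(T − 77.8)
1674.4 T = 104874 − 27695 = 77179
T ≈ 46.09 °C — above 0 °C, consistent with complete melting.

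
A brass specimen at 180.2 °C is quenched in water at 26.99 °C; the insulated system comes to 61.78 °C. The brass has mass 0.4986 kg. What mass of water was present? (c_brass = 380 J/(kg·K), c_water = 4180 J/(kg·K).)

m ≈ 0.154 kg

Heat lost by the brass = heat gained by the water:
0.4986×380×(180.2 − 61.78) = m×4180×(61.78 − 26.99)
145422 m = 22437  ⇒  m ≈ 0.1543 kg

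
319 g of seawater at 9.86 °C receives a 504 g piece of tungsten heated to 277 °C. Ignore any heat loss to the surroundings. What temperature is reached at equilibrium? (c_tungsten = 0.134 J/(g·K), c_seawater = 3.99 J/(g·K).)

T_f ≈ 23.3 °C

Energy conservation, ΣQ = 0:
504×0.134×(T − 277) + 319×3.99×(T − 9.86) = 0
67.54(T − 277) + 1272.8(T − 9.86) = 0
(67.54 + 1272.8) T = 67.54×277 + 1272.8×9.86
T = 31257/1340.3 ≈ 23.32 °C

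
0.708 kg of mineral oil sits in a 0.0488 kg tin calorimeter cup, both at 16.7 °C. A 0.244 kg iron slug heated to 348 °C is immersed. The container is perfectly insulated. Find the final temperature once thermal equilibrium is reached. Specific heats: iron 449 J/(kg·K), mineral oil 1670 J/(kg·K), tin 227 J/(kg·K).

Energy conservation, ΣQ = 0:
0.244*449*(T − 348) + 0.708*1670*(T − 16.7) + 0.0488*227*(T − 16.7) = 0
109.56(T − 348) + 1182.4(T − 16.7) + 11.08(T − 16.7) = 0
1303 T = 58056
T ≈ 44.56 °C

T_f ≈ 44.6 °C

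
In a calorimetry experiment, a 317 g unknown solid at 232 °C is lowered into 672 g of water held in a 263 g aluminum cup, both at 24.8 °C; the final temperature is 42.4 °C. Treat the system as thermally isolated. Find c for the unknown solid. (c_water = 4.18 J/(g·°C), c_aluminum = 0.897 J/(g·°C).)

Heat gained plus heat lost sum to zero:
317·c·(42.4 − 232) + 672·4.18·(42.4 − 24.8) + 263·0.897·(42.4 − 24.8) = 0
-60103 c = -53590
c = -53590/-60103 ≈ 0.8916 J/(g·°C)

c ≈ 0.892 J/(g·°C)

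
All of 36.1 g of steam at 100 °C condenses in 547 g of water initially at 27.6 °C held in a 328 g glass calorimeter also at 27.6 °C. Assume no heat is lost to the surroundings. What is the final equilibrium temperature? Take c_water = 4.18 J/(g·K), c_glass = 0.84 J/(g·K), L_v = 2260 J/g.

T_f ≈ 61.7 °C

Setting the total heat transfer to zero:
latent heat released on condensation: 36.1×2260 = 81586; condensate cools 100→T: 36.1×4.18×(T − 100) = 150.9(T − 100); original water: 2286.5(T − 27.6); cup: 275.52(T − 27.6)
2712.9 T = 81586 + 15090 + 70711 = 167386
T ≈ 61.70 °C — below 100 °C, confirming all the steam condensed.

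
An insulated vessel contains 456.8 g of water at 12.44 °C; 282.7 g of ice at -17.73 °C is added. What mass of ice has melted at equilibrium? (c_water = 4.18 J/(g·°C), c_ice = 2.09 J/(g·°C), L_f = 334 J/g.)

m_melted ≈ 39.8 g

Cooling the water to 0 °C releases 456.8·4.18·12.44 = 23753 J.
Warming the ice to 0 °C takes 282.7·2.09·17.73 = 10476 J, leaving 13278 J for melting.
Melting all 282.7 g of ice would need 282.7·334 = 94422 J.
That's not enough to melt it all — equilibrium is at 0 °C with ice remaining.
Mass melted = 13278/334 ≈ 39.75 g.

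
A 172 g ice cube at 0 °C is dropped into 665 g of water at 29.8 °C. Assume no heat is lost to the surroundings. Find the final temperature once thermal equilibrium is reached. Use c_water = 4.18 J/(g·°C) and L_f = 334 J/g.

T_f ≈ 7.3 °C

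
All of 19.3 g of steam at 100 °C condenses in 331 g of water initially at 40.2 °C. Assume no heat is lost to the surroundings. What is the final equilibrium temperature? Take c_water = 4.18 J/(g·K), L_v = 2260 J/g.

T_f ≈ 73.3 °C

Conservation of energy gives ΣQ = 0:
steam→water at 100 °C releases m L_v = 19.3×2260 = 43618
  condensed water 100 °C→T: 80.67(T − 100)
  water warms: 331×4.18×(T − 40.2) = 1383.6(T − 40.2)
1464.3 T = 43618 + 8067.4 + 55620 = 107305
T ≈ 73.28 °C, under the boiling point, so the assumption holds.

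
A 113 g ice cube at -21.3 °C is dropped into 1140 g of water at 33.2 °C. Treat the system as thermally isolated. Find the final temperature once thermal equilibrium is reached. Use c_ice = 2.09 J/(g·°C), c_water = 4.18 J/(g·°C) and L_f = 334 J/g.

Taking heat into each body as positive, Σ m c ΔT = 0:
warm ice to 0 °C: 113·2.09·(0 − (-21.3)) = 5030.4
  fusion: m_ice L_f = 113·334 = 37742
  warm the meltwater: 472.34 T
  water: 4765.2(T − 33.2)
5237.5 T = 158205 − 42772 = 115432
T ≈ 22.04 °C. Since T > 0 °C, the all-ice-melts assumption holds.

T_f ≈ 22.0 °C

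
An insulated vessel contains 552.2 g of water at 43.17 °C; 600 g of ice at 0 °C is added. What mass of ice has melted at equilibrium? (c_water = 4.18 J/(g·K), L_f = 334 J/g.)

m_melted ≈ 298 g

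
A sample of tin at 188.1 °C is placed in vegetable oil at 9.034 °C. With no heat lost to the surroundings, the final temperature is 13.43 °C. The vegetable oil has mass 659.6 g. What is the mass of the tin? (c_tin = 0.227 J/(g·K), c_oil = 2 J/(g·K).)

m ≈ 146 g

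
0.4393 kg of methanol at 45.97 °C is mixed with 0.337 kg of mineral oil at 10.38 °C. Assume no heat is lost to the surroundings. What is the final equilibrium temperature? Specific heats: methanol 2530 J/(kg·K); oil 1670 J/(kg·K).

T_f ≈ 34.0 °C

Conservation of energy gives ΣQ = 0:
0.4393·2530·(T − 45.97) + 0.337·1670·(T − 10.38) = 0
1111.4(T − 45.97) + 562.79(T − 10.38) = 0
1674.2 T = 56934
T = 56934 / 1674.2 = 34 °C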